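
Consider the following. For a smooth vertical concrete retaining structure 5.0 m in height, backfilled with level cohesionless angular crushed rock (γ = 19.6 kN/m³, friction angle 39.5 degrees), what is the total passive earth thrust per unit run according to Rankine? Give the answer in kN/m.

1100 kN/m

K_p = tan²(45° + φ/2) = 4.496.
P_p = ½ K_p γ H² = 0.5 × 4.496 × 19.6 × 5.0² = 1101 kN/m.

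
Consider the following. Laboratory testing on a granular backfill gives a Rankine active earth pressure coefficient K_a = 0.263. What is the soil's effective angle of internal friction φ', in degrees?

K_a = tan²(45° − φ/2) ⇒ 45° − φ/2 = arctan(√0.263) = 27.15°.
φ = 2(45° − 27.15°) = 35.70°.

35.7°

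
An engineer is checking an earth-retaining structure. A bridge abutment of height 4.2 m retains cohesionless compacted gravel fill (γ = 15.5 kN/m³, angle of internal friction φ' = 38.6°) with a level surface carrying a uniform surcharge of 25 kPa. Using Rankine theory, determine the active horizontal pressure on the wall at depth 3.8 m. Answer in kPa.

K_a = (1 − sin φ)/(1 + sin φ) = 0.2316.
σ_v = γz + q = 15.5 × 3.8 + 25 = 83.90 kPa.
σ_h = K_a σ_v = 0.2316 × 83.90 = 19.43 kPa.

19.4 kPa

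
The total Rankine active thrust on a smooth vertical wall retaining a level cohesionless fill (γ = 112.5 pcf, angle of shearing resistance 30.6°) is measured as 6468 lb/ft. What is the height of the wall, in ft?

K_a = 0.3253. P_a = ½ K_a γ H² ⇒ H = √(2P_a/(K_a γ)).
H = √(2×6468/(0.3253×112.5)) = 18.80 ft.

18.8 ft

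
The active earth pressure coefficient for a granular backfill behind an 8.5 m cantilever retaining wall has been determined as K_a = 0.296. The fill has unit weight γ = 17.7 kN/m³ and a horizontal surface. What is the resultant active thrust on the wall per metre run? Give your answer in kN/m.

189 kN/m

P = ½ K_a γ H² = 0.5 × 0.296 × 17.7 × 8.5² = 189.3 kN/m.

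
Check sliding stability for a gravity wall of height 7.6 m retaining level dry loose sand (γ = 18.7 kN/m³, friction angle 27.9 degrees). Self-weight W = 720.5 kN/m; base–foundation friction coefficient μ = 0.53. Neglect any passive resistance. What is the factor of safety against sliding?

K_a = tan²(45° − 27.9°/2) = 0.3625.
P_a = ½K_aγH² = 0.5×0.3625×18.7×7.6² = 195.8 kN/m, acting at H/3 = 2.533 m above the base.
FS_sliding = μW / P_a = 0.53×720.5 / 195.8 = 1.951.

1.95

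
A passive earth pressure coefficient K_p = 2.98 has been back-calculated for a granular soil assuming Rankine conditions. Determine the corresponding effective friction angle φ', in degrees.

29.8°

K_p = (1+sin φ)/(1−sin φ) ⇒ sin φ = (K_p − 1)/(K_p + 1) = 0.4975.
φ = arcsin(0.4975) = 29.83°.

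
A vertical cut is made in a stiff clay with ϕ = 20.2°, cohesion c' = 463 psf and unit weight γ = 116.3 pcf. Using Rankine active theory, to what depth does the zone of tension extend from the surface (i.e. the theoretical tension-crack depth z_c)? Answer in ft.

11.4 ft

K_a = tan²(45° − 20.2°/2) = 0.4867; √K_a = 0.6976.
The active pressure is zero where K_a γ z = 2c√K_a, so z_c = 2c/(γ√K_a) = 2×463/(116.3×0.6976) = 11.41 ft.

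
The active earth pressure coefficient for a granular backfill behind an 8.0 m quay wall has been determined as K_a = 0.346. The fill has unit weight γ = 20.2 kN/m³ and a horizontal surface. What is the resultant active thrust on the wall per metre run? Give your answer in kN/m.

P = ½ K_a γ H² = 0.5 × 0.346 × 20.2 × 8.0² = 223.7 kN/m.

224 kN/m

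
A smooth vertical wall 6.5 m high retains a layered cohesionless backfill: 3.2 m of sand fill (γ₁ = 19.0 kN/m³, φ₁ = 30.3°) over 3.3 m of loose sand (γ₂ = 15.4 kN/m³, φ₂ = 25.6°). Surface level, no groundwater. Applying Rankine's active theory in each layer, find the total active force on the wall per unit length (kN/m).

145 kN/m

K_a1 = tan²(45°−30.3°/2) = 0.3293; K_a2 = tan²(45°−25.6°/2) = 0.3966.
Layer 1: σ at base = K_a1 γ₁ h₁ = 20.02 kPa; P₁ = ½×20.02×3.2 = 32.04.
Layer 2: σ_v at top = γ₁h₁ = 60.80; σ_h top = K_a2×60.80 = 24.11; σ_h base = K_a2×(60.80+15.4×3.3) = 44.26.
P₂ = ½(24.11+44.26)×3.3 = 112.8. Total P_a = 32.04+112.8 = 144.9 kN/m.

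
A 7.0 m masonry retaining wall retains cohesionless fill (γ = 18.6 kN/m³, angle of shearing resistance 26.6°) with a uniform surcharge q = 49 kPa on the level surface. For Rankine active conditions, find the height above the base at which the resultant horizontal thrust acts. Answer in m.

2.83 m

K_a = 0.3814.
Triangular part P₁ = ½K_aγH² = 173.8 at H/3 = 2.333 m; rectangular part P₂ = K_a q H = 130.8 at H/2 = 3.500 m.
ȳ = (P₁·2.333 + P₂·3.500)/(P₁+P₂) = 2.834 m.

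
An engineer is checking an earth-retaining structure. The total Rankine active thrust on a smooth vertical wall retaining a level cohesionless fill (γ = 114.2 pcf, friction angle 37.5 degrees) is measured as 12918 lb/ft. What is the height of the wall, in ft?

30.5 ft

K_a = 0.2432. P_a = ½ K_a γ H² ⇒ H = √(2P_a/(K_a γ)).
H = √(2×12918/(0.2432×114.2)) = 30.50 ft.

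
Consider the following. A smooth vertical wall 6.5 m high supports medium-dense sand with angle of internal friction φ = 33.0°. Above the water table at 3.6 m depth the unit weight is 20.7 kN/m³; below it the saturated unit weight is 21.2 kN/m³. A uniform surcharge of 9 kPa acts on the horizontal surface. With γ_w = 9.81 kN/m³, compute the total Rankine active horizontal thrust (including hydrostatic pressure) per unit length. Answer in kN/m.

176 kN/m

K_a = tan²(45° − φ/2) = 0.2948.
γ' = 21.2 − 9.81 = 11.39 kN/m³. h₂ = H − d_w = 2.9 m.
σ'_h: at surface K_a·q = 2.653; at WT K_a(q+γd_w) = 24.62; at base K_a(q+γd_w+γ'h₂) = 34.36 kPa.
P₁ = ½(2.653+24.62)×3.6 = 49.09; P₂ = ½(24.62+34.36)×2.9 = 85.52; P_w = ½γ_w h₂² = 41.25.
Total = 49.09+85.52+41.25 = 175.9 kN/m.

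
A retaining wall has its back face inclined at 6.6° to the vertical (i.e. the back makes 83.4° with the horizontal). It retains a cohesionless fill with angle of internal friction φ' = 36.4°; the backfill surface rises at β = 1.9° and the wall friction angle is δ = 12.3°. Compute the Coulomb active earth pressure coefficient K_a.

K_a = sin²(α+φ) / [sin²α · sin(α−δ) · (1 + √{sin(φ+δ)sin(φ−β) / (sin(α−δ)sin(α+β))})²].
With α = 83.4°, φ = 36.4°, δ = 12.3°, β = 1.9°: K_a = 0.2886.

0.289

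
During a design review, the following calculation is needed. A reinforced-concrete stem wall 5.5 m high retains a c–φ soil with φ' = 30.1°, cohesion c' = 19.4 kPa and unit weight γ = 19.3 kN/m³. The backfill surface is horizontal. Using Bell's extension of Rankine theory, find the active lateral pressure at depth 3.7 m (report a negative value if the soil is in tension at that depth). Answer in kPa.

1.35 kPa

K_a = (1 − sin φ)/(1 + sin φ) = 0.3320.
σ_a = K_a γ z − 2c√K_a = 0.3320×19.3×3.7 − 2×19.4×0.5762 = 1.351 kPa.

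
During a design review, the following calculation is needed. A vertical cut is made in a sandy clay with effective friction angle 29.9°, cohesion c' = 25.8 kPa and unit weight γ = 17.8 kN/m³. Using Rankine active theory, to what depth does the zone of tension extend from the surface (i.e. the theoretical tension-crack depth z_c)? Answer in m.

5.01 m

K_a = tan²(45° − 29.9°/2) = 0.3347; √K_a = 0.5785.
The active pressure is zero where K_a γ z = 2c√K_a, so z_c = 2c/(γ√K_a) = 2×25.8/(17.8×0.5785) = 5.011 m.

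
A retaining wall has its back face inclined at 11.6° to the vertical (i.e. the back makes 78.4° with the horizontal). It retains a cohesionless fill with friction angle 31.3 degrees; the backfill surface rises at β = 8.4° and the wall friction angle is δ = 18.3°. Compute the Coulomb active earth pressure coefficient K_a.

0.424

K_a = sin²(α+φ) / [sin²α · sin(α−δ) · (1 + √{sin(φ+δ)sin(φ−β) / (sin(α−δ)sin(α+β))})²].
With α = 78.4°, φ = 31.3°, δ = 18.3°, β = 8.4°: K_a = 0.4241.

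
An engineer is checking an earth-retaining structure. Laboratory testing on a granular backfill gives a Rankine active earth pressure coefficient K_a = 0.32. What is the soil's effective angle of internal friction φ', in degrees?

31.0°

K_a = tan²(45° − φ/2) ⇒ 45° − φ/2 = arctan(√0.32) = 29.50°.
φ = 2(45° − 29.50°) = 31.01°.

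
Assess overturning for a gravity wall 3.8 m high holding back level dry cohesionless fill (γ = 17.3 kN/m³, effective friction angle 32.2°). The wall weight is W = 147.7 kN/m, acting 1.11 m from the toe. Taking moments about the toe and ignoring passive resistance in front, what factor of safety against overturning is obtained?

K_a = tan²(45° − 32.2°/2) = 0.3047.
P_a = ½K_aγH² = 0.5×0.3047×17.3×3.8² = 38.06 kN/m, acting at H/3 = 1.267 m above the base.
Overturning moment M_o = P_a × H/3 = 38.06 × 1.267 = 48.21.
Resisting moment M_r = W × 1.11 = 147.7 × 1.11 = 163.9.
FS_overturning = M_r/M_o = 163.9/48.21 = 3.400.

3.40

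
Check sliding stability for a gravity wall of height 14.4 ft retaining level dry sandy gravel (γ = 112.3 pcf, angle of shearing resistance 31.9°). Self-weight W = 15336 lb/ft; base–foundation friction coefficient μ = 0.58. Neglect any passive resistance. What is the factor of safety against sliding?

K_a = tan²(45° − 31.9°/2) = 0.3085.
P_a = ½K_aγH² = 0.5×0.3085×112.3×14.4² = 3592 lb/ft, acting at H/3 = 4.800 ft above the base.
FS_sliding = μW / P_a = 0.58×15336 / 3592 = 2.476.

2.48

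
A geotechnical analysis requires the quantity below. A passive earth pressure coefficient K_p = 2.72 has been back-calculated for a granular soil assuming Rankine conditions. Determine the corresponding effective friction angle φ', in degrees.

27.5°

K_p = (1+sin φ)/(1−sin φ) ⇒ sin φ = (K_p − 1)/(K_p + 1) = 0.4624.
φ = arcsin(0.4624) = 27.54°.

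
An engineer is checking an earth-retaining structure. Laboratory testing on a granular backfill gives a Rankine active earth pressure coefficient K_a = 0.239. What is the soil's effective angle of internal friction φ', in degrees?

K_a = tan²(45° − φ/2) ⇒ 45° − φ/2 = arctan(√0.239) = 26.05°.
φ = 2(45° − 26.05°) = 37.89°.

37.9°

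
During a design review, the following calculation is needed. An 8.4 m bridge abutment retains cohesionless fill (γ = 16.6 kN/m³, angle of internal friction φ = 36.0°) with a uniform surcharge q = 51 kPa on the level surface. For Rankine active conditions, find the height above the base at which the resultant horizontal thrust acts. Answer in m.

K_a = 0.2596.
Triangular part P₁ = ½K_aγH² = 152.0 at H/3 = 2.800 m; rectangular part P₂ = K_a q H = 111.2 at H/2 = 4.200 m.
ȳ = (P₁·2.800 + P₂·4.200)/(P₁+P₂) = 3.391 m.

3.39 m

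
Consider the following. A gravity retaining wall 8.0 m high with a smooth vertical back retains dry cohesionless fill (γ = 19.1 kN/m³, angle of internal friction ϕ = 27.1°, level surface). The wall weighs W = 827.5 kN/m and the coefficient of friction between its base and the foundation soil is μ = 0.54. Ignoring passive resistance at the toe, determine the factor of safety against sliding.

K_a = tan²(45° − 27.1°/2) = 0.3741.
P_a = ½K_aγH² = 0.5×0.3741×19.1×8.0² = 228.6 kN/m, acting at H/3 = 2.667 m above the base.
FS_sliding = μW / P_a = 0.54×827.5 / 228.6 = 1.955.

1.95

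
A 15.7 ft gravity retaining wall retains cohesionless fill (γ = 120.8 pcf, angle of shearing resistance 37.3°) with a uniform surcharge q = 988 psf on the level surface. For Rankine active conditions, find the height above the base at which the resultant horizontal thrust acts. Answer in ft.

6.57 ft

K_a = 0.2453.
Triangular part P₁ = ½K_aγH² = 3653 at H/3 = 5.233 ft; rectangular part P₂ = K_a q H = 3806 at H/2 = 7.850 ft.
ȳ = (P₁·5.233 + P₂·7.850)/(P₁+P₂) = 6.569 ft.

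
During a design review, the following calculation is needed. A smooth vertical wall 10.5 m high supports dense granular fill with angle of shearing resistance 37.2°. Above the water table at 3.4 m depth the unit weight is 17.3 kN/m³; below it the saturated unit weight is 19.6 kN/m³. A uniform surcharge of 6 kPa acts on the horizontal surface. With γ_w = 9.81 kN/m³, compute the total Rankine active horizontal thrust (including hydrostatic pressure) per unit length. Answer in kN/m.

K_a = tan²(45° − φ/2) = 0.2464.
γ' = 19.6 − 9.81 = 9.790 kN/m³. h₂ = H − d_w = 7.1 m.
σ'_h: at surface K_a·q = 1.479; at WT K_a(q+γd_w) = 15.97; at base K_a(q+γd_w+γ'h₂) = 33.10 kPa.
P₁ = ½(1.479+15.97)×3.4 = 29.67; P₂ = ½(15.97+33.10)×7.1 = 174.2; P_w = ½γ_w h₂² = 247.3.
Total = 29.67+174.2+247.3 = 451.1 kN/m.

451 kN/m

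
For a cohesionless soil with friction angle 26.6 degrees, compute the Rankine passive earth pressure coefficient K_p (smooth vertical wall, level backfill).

2.62

K_p = (1 + sin φ)/(1 − sin φ) = tan²(45° + 26.6°/2) = 2.622.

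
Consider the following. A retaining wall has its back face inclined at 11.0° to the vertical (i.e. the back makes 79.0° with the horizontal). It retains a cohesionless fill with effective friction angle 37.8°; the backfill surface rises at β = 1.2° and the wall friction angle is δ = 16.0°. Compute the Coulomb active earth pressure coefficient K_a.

K_a = sin²(α+φ) / [sin²α · sin(α−δ) · (1 + √{sin(φ+δ)sin(φ−β) / (sin(α−δ)sin(α+β))})²].
With α = 79.0°, φ = 37.8°, δ = 16.0°, β = 1.2°: K_a = 0.3064.

0.306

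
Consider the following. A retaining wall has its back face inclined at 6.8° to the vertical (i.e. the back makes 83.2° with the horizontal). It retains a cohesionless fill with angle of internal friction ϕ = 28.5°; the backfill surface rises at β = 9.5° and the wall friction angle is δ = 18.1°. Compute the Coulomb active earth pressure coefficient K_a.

0.423

K_a = sin²(α+φ) / [sin²α · sin(α−δ) · (1 + √{sin(φ+δ)sin(φ−β) / (sin(α−δ)sin(α+β))})²].
With α = 83.2°, φ = 28.5°, δ = 18.1°, β = 9.5°: K_a = 0.4228.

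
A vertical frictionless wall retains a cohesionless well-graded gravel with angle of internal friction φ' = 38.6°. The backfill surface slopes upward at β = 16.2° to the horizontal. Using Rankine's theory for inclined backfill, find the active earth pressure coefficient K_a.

K_a = cos β · (cos β − √(cos²β − cos²φ)) / (cos β + √(cos²β − cos²φ)).
cos β = 0.9603, cos φ = 0.7815, √(cos²β − cos²φ) = 0.5580.
K_a = 0.9603 × (0.9603 − 0.5580)/(0.9603 + 0.5580) = 0.2544.

0.254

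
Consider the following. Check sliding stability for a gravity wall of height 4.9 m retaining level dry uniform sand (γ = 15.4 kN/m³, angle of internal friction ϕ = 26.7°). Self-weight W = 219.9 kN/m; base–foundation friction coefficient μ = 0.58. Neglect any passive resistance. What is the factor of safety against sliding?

1.82

K_a = tan²(45° − 26.7°/2) = 0.3800.
P_a = ½K_aγH² = 0.5×0.3800×15.4×4.9² = 70.25 kN/m, acting at H/3 = 1.633 m above the base.
FS_sliding = μW / P_a = 0.58×219.9 / 70.25 = 1.816.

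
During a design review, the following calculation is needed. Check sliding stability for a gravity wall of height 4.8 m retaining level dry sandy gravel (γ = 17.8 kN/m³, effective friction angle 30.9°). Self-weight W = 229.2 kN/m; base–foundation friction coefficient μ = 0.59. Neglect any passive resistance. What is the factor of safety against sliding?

K_a = tan²(45° − 30.9°/2) = 0.3214.
P_a = ½K_aγH² = 0.5×0.3214×17.8×4.8² = 65.91 kN/m, acting at H/3 = 1.600 m above the base.
FS_sliding = μW / P_a = 0.59×229.2 / 65.91 = 2.052.

2.05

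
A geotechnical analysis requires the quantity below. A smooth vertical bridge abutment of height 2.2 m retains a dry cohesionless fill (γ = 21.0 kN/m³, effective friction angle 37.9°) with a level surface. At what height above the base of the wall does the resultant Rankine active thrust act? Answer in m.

K_a = 0.2389.
The pressure distribution is triangular, so the resultant acts at H/3 above the base = 2.2/3 = 0.7333 m.

0.733 m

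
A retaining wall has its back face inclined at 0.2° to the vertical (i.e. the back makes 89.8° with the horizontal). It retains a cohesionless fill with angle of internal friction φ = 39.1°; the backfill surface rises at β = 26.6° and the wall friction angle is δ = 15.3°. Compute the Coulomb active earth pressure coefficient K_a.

0.298

K_a = sin²(α+φ) / [sin²α · sin(α−δ) · (1 + √{sin(φ+δ)sin(φ−β) / (sin(α−δ)sin(α+β))})²].
With α = 89.8°, φ = 39.1°, δ = 15.3°, β = 26.6°: K_a = 0.2983.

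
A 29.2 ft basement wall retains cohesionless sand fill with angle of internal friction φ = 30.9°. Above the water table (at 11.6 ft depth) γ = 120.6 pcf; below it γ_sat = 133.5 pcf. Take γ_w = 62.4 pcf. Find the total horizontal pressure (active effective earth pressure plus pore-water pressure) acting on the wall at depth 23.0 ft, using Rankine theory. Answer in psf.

K_a = (1 − sin φ)/(1 + sin φ) = 0.3214.
γ' = 133.5 − 62.4 = 71.10 pcf.
Effective vertical stress at 23.0 ft: σ'_v = 120.6×11.6 + 71.10×11.4 = 2210 psf.
σ'_h = K_a σ'_v = 0.3214 × 2210 = 710.1 psf; u = γ_w × 11.4 = 711.4 psf.
Total σ_h = 710.1 + 711.4 = 1422 psf.

1420 psf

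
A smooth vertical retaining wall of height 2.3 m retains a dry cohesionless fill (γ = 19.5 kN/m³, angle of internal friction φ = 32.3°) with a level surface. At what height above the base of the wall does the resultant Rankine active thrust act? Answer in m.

0.767 m

K_a = 0.3035.
The pressure distribution is triangular, so the resultant acts at H/3 above the base = 2.3/3 = 0.7667 m.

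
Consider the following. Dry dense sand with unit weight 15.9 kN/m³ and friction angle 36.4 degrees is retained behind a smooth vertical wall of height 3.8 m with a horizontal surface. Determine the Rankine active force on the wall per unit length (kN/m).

29.3 kN/m

K_a = tan²(45° − φ/2) = 0.2552.
P_a = ½ K_a γ H² = 0.5 × 0.2552 × 15.9 × 3.8² = 29.29 kN/m.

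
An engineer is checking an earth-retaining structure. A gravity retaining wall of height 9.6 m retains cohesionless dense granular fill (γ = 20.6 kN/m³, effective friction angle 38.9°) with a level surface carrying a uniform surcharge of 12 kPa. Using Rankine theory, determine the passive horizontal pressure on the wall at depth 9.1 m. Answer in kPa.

873 kPa

K_p = (1 + sin φ)/(1 − sin φ) = 4.376.
σ_v = γz + q = 20.6 × 9.1 + 12 = 199.5 kPa.
σ_h = K_p σ_v = 4.376 × 199.5 = 872.8 kPa.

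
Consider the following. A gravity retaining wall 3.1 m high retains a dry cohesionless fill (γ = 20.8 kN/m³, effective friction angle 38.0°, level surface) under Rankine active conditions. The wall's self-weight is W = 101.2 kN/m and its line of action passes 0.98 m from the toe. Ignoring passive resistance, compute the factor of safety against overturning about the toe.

K_a = tan²(45° − 38.0°/2) = 0.2379.
P_a = ½K_aγH² = 0.5×0.2379×20.8×3.1² = 23.77 kN/m, acting at H/3 = 1.033 m above the base.
Overturning moment M_o = P_a × H/3 = 23.77 × 1.033 = 24.57.
Resisting moment M_r = W × 0.98 = 101.2 × 0.98 = 99.18.
FS_overturning = M_r/M_o = 99.18/24.57 = 4.037.

4.04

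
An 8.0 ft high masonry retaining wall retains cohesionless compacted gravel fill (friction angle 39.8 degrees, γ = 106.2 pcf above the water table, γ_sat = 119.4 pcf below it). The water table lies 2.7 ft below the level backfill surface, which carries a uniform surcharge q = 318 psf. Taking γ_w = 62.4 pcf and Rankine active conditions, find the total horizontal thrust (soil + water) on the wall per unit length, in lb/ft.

2030 lb/ft

K_a = tan²(45° − φ/2) = 0.2194.
γ' = 119.4 − 62.4 = 57.00 pcf. h₂ = H − d_w = 5.3 ft.
σ'_h: at surface K_a·q = 69.78; at WT K_a(q+γd_w) = 132.7; at base K_a(q+γd_w+γ'h₂) = 199.0 psf.
P₁ = ½(69.78+132.7)×2.7 = 273.3; P₂ = ½(132.7+199.0)×5.3 = 879.0; P_w = ½γ_w h₂² = 876.4.
Total = 273.3+879.0+876.4 = 2029 lb/ft.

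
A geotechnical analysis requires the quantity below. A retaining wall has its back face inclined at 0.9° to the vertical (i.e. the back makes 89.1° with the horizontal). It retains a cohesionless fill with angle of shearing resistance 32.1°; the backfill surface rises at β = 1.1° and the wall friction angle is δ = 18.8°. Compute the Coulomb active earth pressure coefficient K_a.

K_a = sin²(α+φ) / [sin²α · sin(α−δ) · (1 + √{sin(φ+δ)sin(φ−β) / (sin(α−δ)sin(α+β))})²].
With α = 89.1°, φ = 32.1°, δ = 18.8°, β = 1.1°: K_a = 0.2850.

0.285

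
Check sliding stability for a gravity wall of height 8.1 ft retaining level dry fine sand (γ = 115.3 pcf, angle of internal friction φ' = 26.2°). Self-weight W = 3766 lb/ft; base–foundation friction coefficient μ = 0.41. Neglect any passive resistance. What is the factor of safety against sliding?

1.05

K_a = tan²(45° − 26.2°/2) = 0.3874.
P_a = ½K_aγH² = 0.5×0.3874×115.3×8.1² = 1465 lb/ft, acting at H/3 = 2.700 ft above the base.
FS_sliding = μW / P_a = 0.41×3766 / 1465 = 1.054.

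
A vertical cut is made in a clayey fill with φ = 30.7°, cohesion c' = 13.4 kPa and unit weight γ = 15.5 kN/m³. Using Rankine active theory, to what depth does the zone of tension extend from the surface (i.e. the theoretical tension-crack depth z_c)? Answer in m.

3.04 m

K_a = tan²(45° − 30.7°/2) = 0.3240; √K_a = 0.5692.
The active pressure is zero where K_a γ z = 2c√K_a, so z_c = 2c/(γ√K_a) = 2×13.4/(15.5×0.5692) = 3.037 m.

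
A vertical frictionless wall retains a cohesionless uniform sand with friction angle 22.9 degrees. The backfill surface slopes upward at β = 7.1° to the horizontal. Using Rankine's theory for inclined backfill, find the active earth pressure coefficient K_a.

K_a = cos β · (cos β − √(cos²β − cos²φ)) / (cos β + √(cos²β − cos²φ)).
cos β = 0.9923, cos φ = 0.9212, √(cos²β − cos²φ) = 0.3690.
K_a = 0.9923 × (0.9923 − 0.3690)/(0.9923 + 0.3690) = 0.4544.

0.454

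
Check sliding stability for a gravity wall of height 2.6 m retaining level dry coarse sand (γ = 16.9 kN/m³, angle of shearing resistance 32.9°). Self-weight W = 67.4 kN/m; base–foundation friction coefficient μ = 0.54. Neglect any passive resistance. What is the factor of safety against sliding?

2.15

K_a = tan²(45° − 32.9°/2) = 0.2960.
P_a = ½K_aγH² = 0.5×0.2960×16.9×2.6² = 16.91 kN/m, acting at H/3 = 0.8667 m above the base.
FS_sliding = μW / P_a = 0.54×67.4 / 16.91 = 2.152.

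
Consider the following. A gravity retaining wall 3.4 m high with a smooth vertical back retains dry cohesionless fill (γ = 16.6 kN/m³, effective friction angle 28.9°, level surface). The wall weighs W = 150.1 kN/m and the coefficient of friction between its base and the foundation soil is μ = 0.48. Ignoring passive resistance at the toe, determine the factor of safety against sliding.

2.16

K_a = tan²(45° − 28.9°/2) = 0.3484.
P_a = ½K_aγH² = 0.5×0.3484×16.6×3.4² = 33.42 kN/m, acting at H/3 = 1.133 m above the base.
FS_sliding = μW / P_a = 0.48×150.1 / 33.42 = 2.156.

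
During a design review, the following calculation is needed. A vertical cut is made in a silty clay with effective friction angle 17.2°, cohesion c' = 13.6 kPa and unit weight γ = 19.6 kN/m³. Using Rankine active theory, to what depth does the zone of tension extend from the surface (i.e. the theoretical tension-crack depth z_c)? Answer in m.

1.88 m

K_a = tan²(45° − 17.2°/2) = 0.5436; √K_a = 0.7373.
The active pressure is zero where K_a γ z = 2c√K_a, so z_c = 2c/(γ√K_a) = 2×13.6/(19.6×0.7373) = 1.882 m.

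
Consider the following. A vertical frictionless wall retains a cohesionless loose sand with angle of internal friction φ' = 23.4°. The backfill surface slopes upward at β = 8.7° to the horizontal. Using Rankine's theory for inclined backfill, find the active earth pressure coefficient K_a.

K_a = cos β · (cos β − √(cos²β − cos²φ)) / (cos β + √(cos²β − cos²φ)).
cos β = 0.9885, cos φ = 0.9178, √(cos²β − cos²φ) = 0.3672.
K_a = 0.9885 × (0.9885 − 0.3672)/(0.9885 + 0.3672) = 0.4530.

0.453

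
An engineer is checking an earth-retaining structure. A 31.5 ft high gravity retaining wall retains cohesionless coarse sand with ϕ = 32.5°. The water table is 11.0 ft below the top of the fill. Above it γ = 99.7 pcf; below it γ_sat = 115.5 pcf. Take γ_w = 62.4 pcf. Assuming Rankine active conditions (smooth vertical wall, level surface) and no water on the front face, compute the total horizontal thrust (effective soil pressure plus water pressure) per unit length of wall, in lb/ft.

K_a = tan²(45° − φ/2) = 0.3010.
γ' = 115.5 − 62.4 = 53.10 pcf. Depth below WT = 20.5 ft.
σ'_h at WT = K_a γ d_w = 330.1 psf; at base = 330.1 + K_a γ' × 20.5 = 657.7 psf.
P₁ (0–11.0 ft) = ½×330.1×11.0 = 1815. P₂ (11.0–31.5 ft) = ½(330.1+657.7)×20.5 = 10130.
P_w = ½ γ_w h₂² = 0.5×62.4×20.5² = 13110. Total = 1815+10130+13110 = 25050 lb/ft.

25100 lb/ft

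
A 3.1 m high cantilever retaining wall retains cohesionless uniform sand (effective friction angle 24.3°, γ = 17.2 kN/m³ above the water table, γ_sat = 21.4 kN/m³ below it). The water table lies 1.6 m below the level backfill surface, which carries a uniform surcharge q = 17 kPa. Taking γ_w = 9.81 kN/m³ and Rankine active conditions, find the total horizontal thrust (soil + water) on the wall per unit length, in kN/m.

K_a = tan²(45° − φ/2) = 0.4169.
γ' = 21.4 − 9.81 = 11.59 kN/m³. h₂ = H − d_w = 1.5 m.
σ'_h: at surface K_a·q = 7.088; at WT K_a(q+γd_w) = 18.56; at base K_a(q+γd_w+γ'h₂) = 25.81 kPa.
P₁ = ½(7.088+18.56)×1.6 = 20.52; P₂ = ½(18.56+25.81)×1.5 = 33.28; P_w = ½γ_w h₂² = 11.04.
Total = 20.52+33.28+11.04 = 64.83 kN/m.

64.8 kN/m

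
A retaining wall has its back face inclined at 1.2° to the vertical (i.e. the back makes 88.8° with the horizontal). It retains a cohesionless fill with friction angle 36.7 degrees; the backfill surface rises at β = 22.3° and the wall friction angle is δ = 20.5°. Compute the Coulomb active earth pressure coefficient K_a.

0.321

K_a = sin²(α+φ) / [sin²α · sin(α−δ) · (1 + √{sin(φ+δ)sin(φ−β) / (sin(α−δ)sin(α+β))})²].
With α = 88.8°, φ = 36.7°, δ = 20.5°, β = 22.3°: K_a = 0.3210.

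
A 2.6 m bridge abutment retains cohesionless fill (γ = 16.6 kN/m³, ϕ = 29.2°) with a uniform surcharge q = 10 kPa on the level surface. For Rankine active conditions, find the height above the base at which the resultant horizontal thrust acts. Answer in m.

1.00 m

K_a = 0.3442.
Triangular part P₁ = ½K_aγH² = 19.31 at H/3 = 0.8667 m; rectangular part P₂ = K_a q H = 8.950 at H/2 = 1.300 m.
ȳ = (P₁·0.8667 + P₂·1.300)/(P₁+P₂) = 1.004 m.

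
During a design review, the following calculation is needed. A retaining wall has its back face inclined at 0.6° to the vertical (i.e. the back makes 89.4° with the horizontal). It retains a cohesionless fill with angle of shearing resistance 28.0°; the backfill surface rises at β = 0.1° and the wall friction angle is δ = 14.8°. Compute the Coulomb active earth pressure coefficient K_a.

K_a = sin²(α+φ) / [sin²α · sin(α−δ) · (1 + √{sin(φ+δ)sin(φ−β) / (sin(α−δ)sin(α+β))})²].
With α = 89.4°, φ = 28.0°, δ = 14.8°, β = 0.1°: K_a = 0.3299.

0.330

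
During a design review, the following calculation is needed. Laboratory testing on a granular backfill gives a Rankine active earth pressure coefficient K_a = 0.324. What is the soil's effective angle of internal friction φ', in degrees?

30.7°

K_a = tan²(45° − φ/2) ⇒ 45° − φ/2 = arctan(√0.324) = 29.65°.
φ = 2(45° − 29.65°) = 30.70°.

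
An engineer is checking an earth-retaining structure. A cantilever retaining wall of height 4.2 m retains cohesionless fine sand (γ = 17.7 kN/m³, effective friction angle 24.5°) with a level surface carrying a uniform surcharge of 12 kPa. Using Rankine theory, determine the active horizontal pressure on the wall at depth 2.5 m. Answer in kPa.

23.3 kPa

K_a = (1 − sin φ)/(1 + sin φ) = 0.4137.
σ_v = γz + q = 17.7 × 2.5 + 12 = 56.25 kPa.
σ_h = K_a σ_v = 0.4137 × 56.25 = 23.27 kPa.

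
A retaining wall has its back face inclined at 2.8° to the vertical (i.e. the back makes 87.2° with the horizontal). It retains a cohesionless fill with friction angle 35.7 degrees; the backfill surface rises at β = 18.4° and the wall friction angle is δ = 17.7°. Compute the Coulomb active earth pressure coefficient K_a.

K_a = sin²(α+φ) / [sin²α · sin(α−δ) · (1 + √{sin(φ+δ)sin(φ−β) / (sin(α−δ)sin(α+β))})²].
With α = 87.2°, φ = 35.7°, δ = 17.7°, β = 18.4°: K_a = 0.3289.

0.329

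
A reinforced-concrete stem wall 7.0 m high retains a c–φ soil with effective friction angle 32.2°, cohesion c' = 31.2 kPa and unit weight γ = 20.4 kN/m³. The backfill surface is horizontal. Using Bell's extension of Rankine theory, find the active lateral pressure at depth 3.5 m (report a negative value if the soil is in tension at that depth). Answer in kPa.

-12.7 kPa

K_a = (1 − sin φ)/(1 + sin φ) = 0.3047.
σ_a = K_a γ z − 2c√K_a = 0.3047×20.4×3.5 − 2×31.2×0.5520 = -12.69 kPa.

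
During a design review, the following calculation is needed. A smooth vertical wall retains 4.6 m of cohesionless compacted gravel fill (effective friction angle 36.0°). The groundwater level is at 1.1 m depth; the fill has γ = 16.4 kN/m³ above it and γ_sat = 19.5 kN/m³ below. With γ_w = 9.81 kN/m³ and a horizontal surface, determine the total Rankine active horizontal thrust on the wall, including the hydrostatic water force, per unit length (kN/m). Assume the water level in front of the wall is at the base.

K_a = tan²(45° − φ/2) = 0.2596.
γ' = 19.5 − 9.81 = 9.690 kN/m³. Depth below WT = 3.5 m.
σ'_h at WT = K_a γ d_w = 4.683 kPa; at base = 4.683 + K_a γ' × 3.5 = 13.49 kPa.
P₁ (0–1.1 m) = ½×4.683×1.1 = 2.576. P₂ (1.1–4.6 m) = ½(4.683+13.49)×3.5 = 31.80.
P_w = ½ γ_w h₂² = 0.5×9.81×3.5² = 60.09. Total = 2.576+31.80+60.09 = 94.46 kN/m.

94.5 kN/m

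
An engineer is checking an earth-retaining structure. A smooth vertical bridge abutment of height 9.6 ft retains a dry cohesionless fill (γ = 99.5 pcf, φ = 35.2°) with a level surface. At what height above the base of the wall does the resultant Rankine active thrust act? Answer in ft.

K_a = 0.2687.
The pressure distribution is triangular, so the resultant acts at H/3 above the base = 9.6/3 = 3.200 ft.

3.20 ft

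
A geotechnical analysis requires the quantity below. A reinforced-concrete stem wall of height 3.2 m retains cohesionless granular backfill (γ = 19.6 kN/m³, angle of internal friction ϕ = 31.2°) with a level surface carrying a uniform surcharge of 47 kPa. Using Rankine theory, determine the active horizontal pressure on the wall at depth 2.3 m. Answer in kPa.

29.2 kPa

K_a = (1 − sin φ)/(1 + sin φ) = 0.3175.
σ_v = γz + q = 19.6 × 2.3 + 47 = 92.08 kPa.
σ_h = K_a σ_v = 0.3175 × 92.08 = 29.24 kPa.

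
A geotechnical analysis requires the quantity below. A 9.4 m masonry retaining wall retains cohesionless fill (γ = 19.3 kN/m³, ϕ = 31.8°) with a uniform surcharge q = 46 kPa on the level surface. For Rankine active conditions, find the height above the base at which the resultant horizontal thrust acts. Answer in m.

K_a = 0.3098.
Triangular part P₁ = ½K_aγH² = 264.2 at H/3 = 3.133 m; rectangular part P₂ = K_a q H = 134.0 at H/2 = 4.700 m.
ȳ = (P₁·3.133 + P₂·4.700)/(P₁+P₂) = 3.660 m.

3.66 m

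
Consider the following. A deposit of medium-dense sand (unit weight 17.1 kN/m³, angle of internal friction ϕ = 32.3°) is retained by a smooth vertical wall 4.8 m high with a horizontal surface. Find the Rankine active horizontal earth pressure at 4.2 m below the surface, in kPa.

K_a = (1 − sin φ)/(1 + sin φ) = 0.3035.
σ_h = K_a γ z = 0.3035 × 17.1 × 4.2 = 21.80 kPa.

21.8 kPa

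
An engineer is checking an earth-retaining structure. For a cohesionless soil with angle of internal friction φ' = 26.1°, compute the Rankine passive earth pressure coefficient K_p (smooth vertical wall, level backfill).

K_p = (1 + sin φ)/(1 − sin φ) = tan²(45° + 26.1°/2) = 2.571.

2.57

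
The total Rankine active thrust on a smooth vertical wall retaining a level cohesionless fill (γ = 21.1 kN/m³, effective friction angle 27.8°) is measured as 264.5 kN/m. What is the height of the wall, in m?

K_a = 0.3639. P_a = ½ K_a γ H² ⇒ H = √(2P_a/(K_a γ)).
H = √(2×264.5/(0.3639×21.1)) = 8.300 m.

8.30 m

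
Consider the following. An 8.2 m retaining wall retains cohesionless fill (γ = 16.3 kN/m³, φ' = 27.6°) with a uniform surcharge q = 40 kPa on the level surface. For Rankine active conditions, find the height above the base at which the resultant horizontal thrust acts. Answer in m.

3.25 m

K_a = 0.3668.
Triangular part P₁ = ½K_aγH² = 201.0 at H/3 = 2.733 m; rectangular part P₂ = K_a q H = 120.3 at H/2 = 4.100 m.
ȳ = (P₁·2.733 + P₂·4.100)/(P₁+P₂) = 3.245 m.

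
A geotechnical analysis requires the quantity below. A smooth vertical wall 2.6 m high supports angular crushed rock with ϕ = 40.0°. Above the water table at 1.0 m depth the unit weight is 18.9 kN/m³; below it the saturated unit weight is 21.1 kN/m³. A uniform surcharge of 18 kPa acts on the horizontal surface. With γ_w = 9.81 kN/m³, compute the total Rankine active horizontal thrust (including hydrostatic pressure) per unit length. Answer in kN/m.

34.5 kN/m

K_a = tan²(45° − φ/2) = 0.2174.
γ' = 21.1 − 9.81 = 11.29 kN/m³. h₂ = H − d_w = 1.6 m.
σ'_h: at surface K_a·q = 3.914; at WT K_a(q+γd_w) = 8.024; at base K_a(q+γd_w+γ'h₂) = 11.95 kPa.
P₁ = ½(3.914+8.024)×1.0 = 5.969; P₂ = ½(8.024+11.95)×1.6 = 15.98; P_w = ½γ_w h₂² = 12.56.
Total = 5.969+15.98+12.56 = 34.51 kN/m.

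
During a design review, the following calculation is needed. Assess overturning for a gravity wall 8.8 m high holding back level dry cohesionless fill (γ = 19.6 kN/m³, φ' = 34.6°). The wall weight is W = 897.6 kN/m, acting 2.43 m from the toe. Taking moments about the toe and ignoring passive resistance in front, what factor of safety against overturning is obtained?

K_a = tan²(45° − 34.6°/2) = 0.2756.
P_a = ½K_aγH² = 0.5×0.2756×19.6×8.8² = 209.2 kN/m, acting at H/3 = 2.933 m above the base.
Overturning moment M_o = P_a × H/3 = 209.2 × 2.933 = 613.6.
Resisting moment M_r = W × 2.43 = 897.6 × 2.43 = 2181.
FS_overturning = M_r/M_o = 2181/613.6 = 3.555.

3.55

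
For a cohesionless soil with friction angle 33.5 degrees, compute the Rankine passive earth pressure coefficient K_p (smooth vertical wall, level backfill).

3.46

K_p = (1 + sin φ)/(1 − sin φ) = tan²(45° + 33.5°/2) = 3.464.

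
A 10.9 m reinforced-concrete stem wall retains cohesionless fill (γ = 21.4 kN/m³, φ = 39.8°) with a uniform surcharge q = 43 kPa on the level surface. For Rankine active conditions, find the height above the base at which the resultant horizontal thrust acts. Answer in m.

K_a = 0.2194.
Triangular part P₁ = ½K_aγH² = 279.0 at H/3 = 3.633 m; rectangular part P₂ = K_a q H = 102.8 at H/2 = 5.450 m.
ȳ = (P₁·3.633 + P₂·5.450)/(P₁+P₂) = 4.123 m.

4.12 m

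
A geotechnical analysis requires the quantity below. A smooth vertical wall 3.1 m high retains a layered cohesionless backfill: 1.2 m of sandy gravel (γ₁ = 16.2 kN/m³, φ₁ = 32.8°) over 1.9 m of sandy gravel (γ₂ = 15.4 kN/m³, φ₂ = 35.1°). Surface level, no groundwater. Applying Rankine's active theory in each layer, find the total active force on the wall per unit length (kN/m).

K_a1 = tan²(45°−32.8°/2) = 0.2973; K_a2 = tan²(45°−35.1°/2) = 0.2698.
Layer 1: σ at base = K_a1 γ₁ h₁ = 5.779 kPa; P₁ = ½×5.779×1.2 = 3.467.
Layer 2: σ_v at top = γ₁h₁ = 19.44; σ_h top = K_a2×19.44 = 5.246; σ_h base = K_a2×(19.44+15.4×1.9) = 13.14.
P₂ = ½(5.246+13.14)×1.9 = 17.47. Total P_a = 3.467+17.47 = 20.93 kN/m.

20.9 kN/m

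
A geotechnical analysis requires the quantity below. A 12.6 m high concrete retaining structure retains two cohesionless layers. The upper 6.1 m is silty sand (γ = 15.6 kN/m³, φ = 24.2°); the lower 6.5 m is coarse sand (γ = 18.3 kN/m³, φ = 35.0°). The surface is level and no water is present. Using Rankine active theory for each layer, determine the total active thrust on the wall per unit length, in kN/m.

394 kN/m

K_a1 = tan²(45°−24.2°/2) = 0.4185; K_a2 = tan²(45°−35.0°/2) = 0.2710.
Layer 1: σ at base = K_a1 γ₁ h₁ = 39.83 kPa; P₁ = ½×39.83×6.1 = 121.5.
Layer 2: σ_v at top = γ₁h₁ = 95.16; σ_h top = K_a2×95.16 = 25.79; σ_h base = K_a2×(95.16+18.3×6.5) = 58.02.
P₂ = ½(25.79+58.02)×6.5 = 272.4. Total P_a = 121.5+272.4 = 393.8 kN/m.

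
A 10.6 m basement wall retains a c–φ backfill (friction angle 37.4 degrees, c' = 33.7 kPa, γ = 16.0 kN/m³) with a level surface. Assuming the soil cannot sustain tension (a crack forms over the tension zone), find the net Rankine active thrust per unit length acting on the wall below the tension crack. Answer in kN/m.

8.43 kN/m

K_a = 0.2443; √K_a = 0.4942.
Tension-crack depth z_c = 2c/(γ√K_a) = 2×33.7/(16.0×0.4942) = 8.523 m.
σ_a at base = K_a γ H − 2c√K_a = 0.2443×16.0×10.6 − 2×33.7×0.4942 = 8.116 kPa.
P_a = ½ × 8.116 × (H − z_c) = 0.5×8.116×2.077 = 8.427 kN/m.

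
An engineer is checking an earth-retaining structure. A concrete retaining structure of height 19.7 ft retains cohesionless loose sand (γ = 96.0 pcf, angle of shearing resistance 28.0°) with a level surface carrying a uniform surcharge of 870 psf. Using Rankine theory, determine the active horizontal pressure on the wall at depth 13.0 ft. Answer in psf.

K_a = (1 − sin φ)/(1 + sin φ) = 0.3610.
σ_v = γz + q = 96.0 × 13.0 + 870 = 2118 psf.
σ_h = K_a σ_v = 0.3610 × 2118 = 764.7 psf.

765 psf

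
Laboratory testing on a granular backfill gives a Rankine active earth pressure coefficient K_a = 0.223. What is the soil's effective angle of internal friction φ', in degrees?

K_a = tan²(45° − φ/2) ⇒ 45° − φ/2 = arctan(√0.223) = 25.28°.
φ = 2(45° − 25.28°) = 39.44°.

39.4°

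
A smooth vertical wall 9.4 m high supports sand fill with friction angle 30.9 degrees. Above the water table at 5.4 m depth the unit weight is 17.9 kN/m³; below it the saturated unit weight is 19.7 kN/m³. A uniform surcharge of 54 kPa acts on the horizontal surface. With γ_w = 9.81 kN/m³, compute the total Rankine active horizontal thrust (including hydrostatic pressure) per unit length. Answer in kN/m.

K_a = tan²(45° − φ/2) = 0.3214.
γ' = 19.7 − 9.81 = 9.890 kN/m³. h₂ = H − d_w = 4.0 m.
σ'_h: at surface K_a·q = 17.36; at WT K_a(q+γd_w) = 48.42; at base K_a(q+γd_w+γ'h₂) = 61.14 kPa.
P₁ = ½(17.36+48.42)×5.4 = 177.6; P₂ = ½(48.42+61.14)×4.0 = 219.1; P_w = ½γ_w h₂² = 78.48.
Total = 177.6+219.1+78.48 = 475.2 kN/m.

475 kN/m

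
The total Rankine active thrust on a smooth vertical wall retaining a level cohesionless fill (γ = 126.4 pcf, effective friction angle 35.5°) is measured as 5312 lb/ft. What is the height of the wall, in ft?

K_a = 0.2653. P_a = ½ K_a γ H² ⇒ H = √(2P_a/(K_a γ)).
H = √(2×5312/(0.2653×126.4)) = 17.80 ft.

17.8 ft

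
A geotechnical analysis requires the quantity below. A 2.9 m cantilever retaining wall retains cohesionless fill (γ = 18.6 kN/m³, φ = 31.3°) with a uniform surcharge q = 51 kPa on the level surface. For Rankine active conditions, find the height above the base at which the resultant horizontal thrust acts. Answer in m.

K_a = 0.3162.
Triangular part P₁ = ½K_aγH² = 24.73 at H/3 = 0.9667 m; rectangular part P₂ = K_a q H = 46.77 at H/2 = 1.450 m.
ȳ = (P₁·0.9667 + P₂·1.450)/(P₁+P₂) = 1.283 m.

1.28 m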